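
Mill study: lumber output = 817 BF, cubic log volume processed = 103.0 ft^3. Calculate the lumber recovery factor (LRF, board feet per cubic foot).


Formula: LRF = Lumber Output (BF) / Log Input (ft^3)
LRF = 817 BF / 103.0 ft^3
LRF = 7.93 BF/ft^3

7.93


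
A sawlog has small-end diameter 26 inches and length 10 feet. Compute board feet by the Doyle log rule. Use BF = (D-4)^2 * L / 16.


Doyle: BF = (D - 4)^2 * L / 16
Adjusted diameter = 26 - 4 = 22 in
(D-4)^2 = 22^2 = 484
BF = 484 * 10 / 16 = 303 BF

303


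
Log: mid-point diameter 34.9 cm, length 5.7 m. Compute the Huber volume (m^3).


Huber: V = Am * L,  Am = pi*(Dm/200)^2
Am = pi*(34.9/200)^2 = 0.095662 m^2
V = 0.095662*5.7 = 0.5453 m^3

0.5453


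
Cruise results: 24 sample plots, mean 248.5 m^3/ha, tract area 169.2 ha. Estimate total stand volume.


Formula: Total Volume = Mean Volume per ha * Total Area
Total Volume = 248.5 m^3/ha * 169.2 ha
Total Volume = 42046 m^3

42046


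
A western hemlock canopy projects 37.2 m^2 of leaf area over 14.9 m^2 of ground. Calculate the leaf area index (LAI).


Formula: LAI = total leaf area / ground area  (dimensionless)
LAI = 37.2 m^2 / 14.9 m^2
LAI = 2.5

2.5


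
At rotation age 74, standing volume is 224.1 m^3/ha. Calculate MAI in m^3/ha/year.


Formula: MAI = Total Volume / Stand Age
MAI = 224.1 m^3/ha / 74 years
MAI = 3.03 m^3/ha/year

3.03


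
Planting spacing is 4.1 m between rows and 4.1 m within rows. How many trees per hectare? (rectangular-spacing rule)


Formula: TPH = 10000 m^2/ha / (spacing_x * spacing_y)
Area per tree = 4.1 m * 4.1 m = 16.81 m^2
TPH = 10000 / 16.81 = 595 trees/ha

595


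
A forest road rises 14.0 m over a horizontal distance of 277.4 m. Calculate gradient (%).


Formula: Gradient = rise / run * 100
Gradient = 14.0 / 277.4 * 100 = 5.0%

5.0


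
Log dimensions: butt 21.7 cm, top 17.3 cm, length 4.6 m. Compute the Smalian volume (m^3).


Smalian: V = (A1 + A2)/2 * L,  A = pi*(D/200)^2
A1 = pi*(21.7/200)^2 = 0.036984 m^2
A2 = pi*(17.3/200)^2 = 0.023506 m^2
V = (0.036984+0.023506)/2*4.6 = 0.1391 m^3

0.1391


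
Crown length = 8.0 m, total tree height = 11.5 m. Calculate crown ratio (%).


Formula: Crown Ratio = (Crown Length / Total Height) * 100
CR = (8.0 m / 11.5 m) * 100
CR = 0.6957 * 100 = 69.6%

69.6


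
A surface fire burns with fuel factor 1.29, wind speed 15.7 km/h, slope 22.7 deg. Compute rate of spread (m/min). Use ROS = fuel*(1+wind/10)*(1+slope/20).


Formula: ROS = fuel * (1 + wind/10) * (1 + slope/20)
Wind factor = 1 + 15.7/10 = 2.57
Slope factor = 1 + 22.7/20 = 2.135
ROS = 1.29 * 2.57 * 2.135 = 7.08 m/min

7.08


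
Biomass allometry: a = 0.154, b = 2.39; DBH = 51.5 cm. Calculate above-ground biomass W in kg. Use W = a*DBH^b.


Formula: W = a * DBH^b  (allometric power law)
DBH^b = 51.5^2.39 = 12337.2759
W = 0.154 * 12337.2759 = 1899.9 kg

1899.9


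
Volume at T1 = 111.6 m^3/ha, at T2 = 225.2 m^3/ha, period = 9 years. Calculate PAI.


Formula: PAI = (V_T2 - V_T1) / (T2 - T1)
Volume increment = 225.2 - 111.6 = 113.6 m^3/ha
PAI = 113.6 / 9 = 12.62 m^3/ha/year

12.62


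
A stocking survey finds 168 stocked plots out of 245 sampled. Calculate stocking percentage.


Formula: Stocking % = stocked plots / total plots * 100
Stocking = 168 / 245 * 100
Stocking = 0.6857 * 100 = 68.6%

68.6


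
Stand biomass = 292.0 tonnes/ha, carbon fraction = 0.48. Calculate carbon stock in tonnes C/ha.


Formula: Carbon Stock = Biomass * Carbon Fraction
C = 292.0 t/ha * 0.48
C = 140.2 t C/ha

140.2


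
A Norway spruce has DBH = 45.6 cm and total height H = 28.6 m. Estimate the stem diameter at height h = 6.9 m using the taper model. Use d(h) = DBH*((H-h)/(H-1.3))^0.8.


Taper: d(h) = DBH * ((H - h) / (H - 1.3))^0.8
Numerator = H - h = 28.6 - 6.9 = 21.7 m
Denominator = H - 1.3 = 28.6 - 1.3 = 27.3 m
Ratio = 21.7 / 27.3 = 0.79487
d = 45.6 * 0.79487^0.8 = 37.9 cm

37.9


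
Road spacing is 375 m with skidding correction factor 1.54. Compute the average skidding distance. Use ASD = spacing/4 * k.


Formula: ASD = (spacing / 4) * correction
Uncorrected distance = spacing / 4 = 375 / 4 = 93.75 m
ASD = 93.75 * 1.54 = 144 m

144


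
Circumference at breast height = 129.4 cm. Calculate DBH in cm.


Formula: DBH = C / pi
DBH = 129.4 / pi
pi = 3.14159...
DBH = 41.2 cm

41.2


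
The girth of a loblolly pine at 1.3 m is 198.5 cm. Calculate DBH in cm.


Formula: DBH = C / pi
DBH = 198.5 / pi
pi = 3.14159...
DBH = 63.2 cm

63.2


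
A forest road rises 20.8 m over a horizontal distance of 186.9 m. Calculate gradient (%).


Formula: Gradient = rise / run * 100
Gradient = 20.8 / 186.9 * 100 = 11.1%

11.1


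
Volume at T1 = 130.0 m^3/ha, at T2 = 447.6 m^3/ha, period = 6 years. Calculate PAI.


Formula: PAI = (V_T2 - V_T1) / (T2 - T1)
Volume increment = 447.6 - 130.0 = 317.6 m^3/ha
PAI = 317.6 / 6 = 52.93 m^3/ha/year

52.93


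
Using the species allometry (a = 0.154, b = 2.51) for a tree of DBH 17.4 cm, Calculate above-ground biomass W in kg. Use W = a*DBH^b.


Formula: W = a * DBH^b  (allometric power law)
DBH^b = 17.4^2.51 = 1299.507
W = 0.154 * 1299.507 = 200.1 kg

200.1


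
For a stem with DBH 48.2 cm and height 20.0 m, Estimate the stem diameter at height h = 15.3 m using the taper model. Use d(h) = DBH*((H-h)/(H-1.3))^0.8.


Taper: d(h) = DBH * ((H - h) / (H - 1.3))^0.8
Numerator = H - h = 20.0 - 15.3 = 4.7 m
Denominator = H - 1.3 = 20.0 - 1.3 = 18.7 m
Ratio = 4.7 / 18.7 = 0.25134
d = 48.2 * 0.25134^0.8 = 16.0 cm

16.0


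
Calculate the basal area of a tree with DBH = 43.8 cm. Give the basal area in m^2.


Formula: BA = pi * (DBH/2)^2 / 10000  (cm^2 to m^2)
Radius = DBH/2 = 43.8/2 = 21.9 cm
BA = pi * 21.9^2 / 10000
   = 1506.7393 cm^2 / 10000
   = 0.1507 m^2

0.1507


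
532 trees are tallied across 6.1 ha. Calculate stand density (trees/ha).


Formula: Stand Density = N_trees / Area_ha
Density = 532 trees / 6.1 ha
Density = 87 trees/ha

87


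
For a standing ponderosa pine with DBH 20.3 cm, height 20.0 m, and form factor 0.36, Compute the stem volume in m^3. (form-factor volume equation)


Formula: V = pi * (DBH/200)^2 * H * ff
Radius = DBH/200 = 20.3/200 = 0.1015 m
Radius^2 = 0.1015^2 = 0.01030225 m^2
V = pi * 0.01030225 * 20.0 * 0.36
V = 0.233 m^3

0.233


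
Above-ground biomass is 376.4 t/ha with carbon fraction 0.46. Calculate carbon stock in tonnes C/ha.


Formula: Carbon Stock = Biomass * Carbon Fraction
C = 376.4 t/ha * 0.46
C = 173.1 t C/ha

173.1


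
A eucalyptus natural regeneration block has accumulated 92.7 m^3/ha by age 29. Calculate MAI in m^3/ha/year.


Formula: MAI = Total Volume / Stand Age
MAI = 92.7 m^3/ha / 29 years
MAI = 3.2 m^3/ha/year

3.2


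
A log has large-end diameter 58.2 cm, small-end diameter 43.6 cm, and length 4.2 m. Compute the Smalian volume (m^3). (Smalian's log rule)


Smalian: V = (A1 + A2)/2 * L,  A = pi*(D/200)^2
A1 = pi*(58.2/200)^2 = 0.266033 m^2
A2 = pi*(43.6/200)^2 = 0.149301 m^2
V = (0.266033+0.149301)/2*4.2 = 0.8722 m^3

0.8722


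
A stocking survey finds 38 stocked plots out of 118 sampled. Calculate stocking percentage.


Formula: Stocking % = stocked plots / total plots * 100
Stocking = 38 / 118 * 100
Stocking = 0.322 * 100 = 32.2%

32.2


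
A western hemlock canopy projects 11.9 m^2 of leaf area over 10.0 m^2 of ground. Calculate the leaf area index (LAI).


Formula: LAI = total leaf area / ground area  (dimensionless)
LAI = 11.9 m^2 / 10.0 m^2
LAI = 1.19

1.19


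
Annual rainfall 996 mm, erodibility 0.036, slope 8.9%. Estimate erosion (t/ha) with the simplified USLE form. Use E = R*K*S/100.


Formula: E = R * K * S / 100  (simplified USLE)
R * K = 996 * 0.036 = 35.856
E = 35.856 * 8.9 / 100 = 3.19 t/ha

3.19


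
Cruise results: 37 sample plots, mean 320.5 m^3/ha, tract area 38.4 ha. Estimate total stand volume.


Formula: Total Volume = Mean Volume per ha * Total Area
Total Volume = 320.5 m^3/ha * 38.4 ha
Total Volume = 12307 m^3

12307


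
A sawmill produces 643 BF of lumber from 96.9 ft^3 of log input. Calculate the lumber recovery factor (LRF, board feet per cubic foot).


Formula: LRF = Lumber Output (BF) / Log Input (ft^3)
LRF = 643 BF / 96.9 ft^3
LRF = 6.64 BF/ft^3

6.64


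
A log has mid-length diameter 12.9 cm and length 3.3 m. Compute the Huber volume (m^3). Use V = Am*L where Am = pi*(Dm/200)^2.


Huber: V = Am * L,  Am = pi*(Dm/200)^2
Am = pi*(12.9/200)^2 = 0.01307 m^2
V = 0.01307*3.3 = 0.0431 m^3

0.0431


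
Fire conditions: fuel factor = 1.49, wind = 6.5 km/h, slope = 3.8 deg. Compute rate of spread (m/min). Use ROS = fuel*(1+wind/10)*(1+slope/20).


Formula: ROS = fuel * (1 + wind/10) * (1 + slope/20)
Wind factor = 1 + 6.5/10 = 1.65
Slope factor = 1 + 3.8/20 = 1.19
ROS = 1.49 * 1.65 * 1.19 = 2.93 m/min

2.93


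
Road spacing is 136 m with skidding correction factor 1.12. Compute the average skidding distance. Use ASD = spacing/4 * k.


Formula: ASD = (spacing / 4) * correction
Uncorrected distance = spacing / 4 = 136 / 4 = 34 m
ASD = 34 * 1.12 = 38 m

38


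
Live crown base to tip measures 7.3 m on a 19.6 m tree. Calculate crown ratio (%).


Formula: Crown Ratio = (Crown Length / Total Height) * 100
CR = (7.3 m / 19.6 m) * 100
CR = 0.3724 * 100 = 37.2%

37.2


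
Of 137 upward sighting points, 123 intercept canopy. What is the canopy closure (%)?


Formula: Canopy closure = covered points / total points * 100
Closure = 123 / 137 * 100
Closure = 0.8978 * 100 = 89.8%

89.8


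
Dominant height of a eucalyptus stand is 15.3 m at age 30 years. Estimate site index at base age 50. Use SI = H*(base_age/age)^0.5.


Formula: SI = H_dom * (base_age / age)^0.5
Age ratio = 50 / 30 = 1.66667
sqrt(age_ratio) = 1.29099
SI = 15.3 * 1.29099 = 19.8 m

19.8


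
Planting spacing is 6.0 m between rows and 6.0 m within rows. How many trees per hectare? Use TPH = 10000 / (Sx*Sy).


Formula: TPH = 10000 m^2/ha / (spacing_x * spacing_y)
Area per tree = 6.0 m * 6.0 m = 36.0 m^2
TPH = 10000 / 36.0 = 278 trees/ha

278


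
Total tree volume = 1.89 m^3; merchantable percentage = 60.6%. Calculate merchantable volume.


Formula: MV = V_total * (merchantable_pct / 100)
Merchantable fraction = 60.6% / 100 = 0.606
MV = 1.89 m^3 * 0.606 = 1.145 m^3

1.145


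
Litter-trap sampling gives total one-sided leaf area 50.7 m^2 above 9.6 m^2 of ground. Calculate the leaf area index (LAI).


Formula: LAI = total leaf area / ground area  (dimensionless)
LAI = 50.7 m^2 / 9.6 m^2
LAI = 5.28

5.28


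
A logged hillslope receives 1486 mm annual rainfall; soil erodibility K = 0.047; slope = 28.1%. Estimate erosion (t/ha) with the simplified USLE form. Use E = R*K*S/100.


Formula: E = R * K * S / 100  (simplified USLE)
R * K = 1486 * 0.047 = 69.842
E = 69.842 * 28.1 / 100 = 19.63 t/ha

19.63


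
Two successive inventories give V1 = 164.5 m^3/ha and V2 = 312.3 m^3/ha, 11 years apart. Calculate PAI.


Formula: PAI = (V_T2 - V_T1) / (T2 - T1)
Volume increment = 312.3 - 164.5 = 147.8 m^3/ha
PAI = 147.8 / 11 = 13.44 m^3/ha/year

13.44


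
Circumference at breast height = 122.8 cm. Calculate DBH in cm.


Formula: DBH = C / pi
DBH = 122.8 / pi
pi = 3.14159...
DBH = 39.1 cm

39.1


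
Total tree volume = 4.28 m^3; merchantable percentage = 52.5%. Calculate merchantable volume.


Formula: MV = V_total * (merchantable_pct / 100)
Merchantable fraction = 52.5% / 100 = 0.525
MV = 4.28 m^3 * 0.525 = 2.247 m^3

2.247


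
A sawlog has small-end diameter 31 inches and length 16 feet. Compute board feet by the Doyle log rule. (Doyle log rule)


Doyle: BF = (D - 4)^2 * L / 16
Adjusted diameter = 31 - 4 = 27 in
(D-4)^2 = 27^2 = 729
BF = 729 * 16 / 16 = 729 BF

729


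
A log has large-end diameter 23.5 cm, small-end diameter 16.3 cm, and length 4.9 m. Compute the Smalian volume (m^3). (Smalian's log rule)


Smalian: V = (A1 + A2)/2 * L,  A = pi*(D/200)^2
A1 = pi*(23.5/200)^2 = 0.043374 m^2
A2 = pi*(16.3/200)^2 = 0.020867 m^2
V = (0.043374+0.020867)/2*4.9 = 0.1574 m^3

0.1574


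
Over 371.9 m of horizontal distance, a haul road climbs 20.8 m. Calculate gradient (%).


Formula: Gradient = rise / run * 100
Gradient = 20.8 / 371.9 * 100 = 5.6%

5.6


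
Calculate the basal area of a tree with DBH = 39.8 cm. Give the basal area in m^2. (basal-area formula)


Formula: BA = pi * (DBH/2)^2 / 10000  (cm^2 to m^2)
Radius = DBH/2 = 39.8/2 = 19.9 cm
BA = pi * 19.9^2 / 10000
   = 1244.1021 cm^2 / 10000
   = 0.1244 m^2

0.1244


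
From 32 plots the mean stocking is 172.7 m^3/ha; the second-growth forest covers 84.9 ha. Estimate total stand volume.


Formula: Total Volume = Mean Volume per ha * Total Area
Total Volume = 172.7 m^3/ha * 84.9 ha
Total Volume = 14662 m^3

14662


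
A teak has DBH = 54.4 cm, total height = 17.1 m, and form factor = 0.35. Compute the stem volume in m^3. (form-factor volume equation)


Formula: V = pi * (DBH/200)^2 * H * ff
Radius = DBH/200 = 54.4/200 = 0.272 m
Radius^2 = 0.272^2 = 0.073984 m^2
V = pi * 0.073984 * 17.1 * 0.35
V = 1.391 m^3

1.391


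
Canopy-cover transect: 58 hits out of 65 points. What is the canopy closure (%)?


Formula: Canopy closure = covered points / total points * 100
Closure = 58 / 65 * 100
Closure = 0.8923 * 100 = 89.2%

89.2


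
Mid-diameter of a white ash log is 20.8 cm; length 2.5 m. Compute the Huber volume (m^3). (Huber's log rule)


Huber: V = Am * L,  Am = pi*(Dm/200)^2
Am = pi*(20.8/200)^2 = 0.033979 m^2
V = 0.033979*2.5 = 0.0849 m^3

0.0849


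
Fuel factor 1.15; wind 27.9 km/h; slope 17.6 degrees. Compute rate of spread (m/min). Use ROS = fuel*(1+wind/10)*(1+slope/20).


Formula: ROS = fuel * (1 + wind/10) * (1 + slope/20)
Wind factor = 1 + 27.9/10 = 3.79
Slope factor = 1 + 17.6/20 = 1.88
ROS = 1.15 * 3.79 * 1.88 = 8.19 m/min

8.19


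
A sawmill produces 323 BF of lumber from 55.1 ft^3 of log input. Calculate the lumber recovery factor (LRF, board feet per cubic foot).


Formula: LRF = Lumber Output (BF) / Log Input (ft^3)
LRF = 323 BF / 55.1 ft^3
LRF = 5.86 BF/ft^3

5.86


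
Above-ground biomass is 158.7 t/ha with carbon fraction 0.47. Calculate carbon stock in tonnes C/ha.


Formula: Carbon Stock = Biomass * Carbon Fraction
C = 158.7 t/ha * 0.47
C = 74.6 t C/ha

74.6


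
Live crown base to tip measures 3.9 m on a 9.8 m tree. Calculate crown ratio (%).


Formula: Crown Ratio = (Crown Length / Total Height) * 100
CR = (3.9 m / 9.8 m) * 100
CR = 0.398 * 100 = 39.8%

39.8


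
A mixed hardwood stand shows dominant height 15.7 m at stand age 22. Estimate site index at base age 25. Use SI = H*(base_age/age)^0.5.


Formula: SI = H_dom * (base_age / age)^0.5
Age ratio = 25 / 22 = 1.13636
sqrt(age_ratio) = 1.066
SI = 15.7 * 1.066 = 16.7 m

16.7


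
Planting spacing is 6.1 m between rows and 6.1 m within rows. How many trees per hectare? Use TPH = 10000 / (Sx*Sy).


Formula: TPH = 10000 m^2/ha / (spacing_x * spacing_y)
Area per tree = 6.1 m * 6.1 m = 37.21 m^2
TPH = 10000 / 37.21 = 269 trees/ha

269


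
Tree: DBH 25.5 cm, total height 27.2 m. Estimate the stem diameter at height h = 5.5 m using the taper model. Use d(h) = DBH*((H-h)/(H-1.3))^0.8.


Taper: d(h) = DBH * ((H - h) / (H - 1.3))^0.8
Numerator = H - h = 27.2 - 5.5 = 21.7 m
Denominator = H - 1.3 = 27.2 - 1.3 = 25.9 m
Ratio = 21.7 / 25.9 = 0.83784
d = 25.5 * 0.83784^0.8 = 22.1 cm

22.1


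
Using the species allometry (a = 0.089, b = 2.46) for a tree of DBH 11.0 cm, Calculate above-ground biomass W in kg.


Formula: W = a * DBH^b  (allometric power law)
DBH^b = 11.0^2.46 = 364.6078
W = 0.089 * 364.6078 = 32.5 kg

32.5


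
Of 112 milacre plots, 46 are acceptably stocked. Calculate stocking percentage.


Formula: Stocking % = stocked plots / total plots * 100
Stocking = 46 / 112 * 100
Stocking = 0.4107 * 100 = 41.1%

41.1


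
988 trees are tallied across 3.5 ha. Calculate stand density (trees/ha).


Formula: Stand Density = N_trees / Area_ha
Density = 988 trees / 3.5 ha
Density = 282 trees/ha

282


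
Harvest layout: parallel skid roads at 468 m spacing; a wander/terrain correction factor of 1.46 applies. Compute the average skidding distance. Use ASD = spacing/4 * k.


Formula: ASD = (spacing / 4) * correction
Uncorrected distance = spacing / 4 = 468 / 4 = 117 m
ASD = 117 * 1.46 = 171 m

171


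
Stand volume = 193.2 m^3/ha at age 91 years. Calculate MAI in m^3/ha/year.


Formula: MAI = Total Volume / Stand Age
MAI = 193.2 m^3/ha / 91 years
MAI = 2.12 m^3/ha/year

2.12


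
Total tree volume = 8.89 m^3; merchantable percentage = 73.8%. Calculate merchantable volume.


Formula: MV = V_total * (merchantable_pct / 100)
Merchantable fraction = 73.8% / 100 = 0.738
MV = 8.89 m^3 * 0.738 = 6.561 m^3

6.561


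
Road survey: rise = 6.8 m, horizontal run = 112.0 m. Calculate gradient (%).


Formula: Gradient = rise / run * 100
Gradient = 6.8 / 112.0 * 100 = 6.1%

6.1


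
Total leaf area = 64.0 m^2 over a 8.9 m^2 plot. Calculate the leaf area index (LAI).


Formula: LAI = total leaf area / ground area  (dimensionless)
LAI = 64.0 m^2 / 8.9 m^2
LAI = 7.19

7.19


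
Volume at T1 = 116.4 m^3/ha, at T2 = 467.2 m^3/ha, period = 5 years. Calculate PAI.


Formula: PAI = (V_T2 - V_T1) / (T2 - T1)
Volume increment = 467.2 - 116.4 = 350.8 m^3/ha
PAI = 350.8 / 5 = 70.16 m^3/ha/year

70.16


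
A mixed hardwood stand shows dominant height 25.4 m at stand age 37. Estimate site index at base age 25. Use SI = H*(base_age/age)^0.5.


Formula: SI = H_dom * (base_age / age)^0.5
Age ratio = 25 / 37 = 0.67568
sqrt(age_ratio) = 0.82199
SI = 25.4 * 0.82199 = 20.9 m

20.9


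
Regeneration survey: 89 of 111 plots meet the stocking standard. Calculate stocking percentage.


Formula: Stocking % = stocked plots / total plots * 100
Stocking = 89 / 111 * 100
Stocking = 0.8018 * 100 = 80.2%

80.2


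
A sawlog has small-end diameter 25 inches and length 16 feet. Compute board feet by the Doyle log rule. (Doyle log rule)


Doyle: BF = (D - 4)^2 * L / 16
Adjusted diameter = 25 - 4 = 21 in
(D-4)^2 = 21^2 = 441
BF = 441 * 16 / 16 = 441 BF

441


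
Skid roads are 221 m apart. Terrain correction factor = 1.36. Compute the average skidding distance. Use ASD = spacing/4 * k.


Formula: ASD = (spacing / 4) * correction
Uncorrected distance = spacing / 4 = 221 / 4 = 55.25 m
ASD = 55.25 * 1.36 = 75 m

75


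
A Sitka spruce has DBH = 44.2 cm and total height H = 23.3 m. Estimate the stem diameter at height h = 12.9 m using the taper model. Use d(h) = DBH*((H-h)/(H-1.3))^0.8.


Taper: d(h) = DBH * ((H - h) / (H - 1.3))^0.8
Numerator = H - h = 23.3 - 12.9 = 10.4 m
Denominator = H - 1.3 = 23.3 - 1.3 = 22.0 m
Ratio = 10.4 / 22.0 = 0.47273
d = 44.2 * 0.47273^0.8 = 24.3 cm

24.3


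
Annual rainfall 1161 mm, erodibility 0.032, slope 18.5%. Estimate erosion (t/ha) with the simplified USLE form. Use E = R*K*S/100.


Formula: E = R * K * S / 100  (simplified USLE)
R * K = 1161 * 0.032 = 37.152
E = 37.152 * 18.5 / 100 = 6.87 t/ha

6.87


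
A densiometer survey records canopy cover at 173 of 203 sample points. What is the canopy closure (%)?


Formula: Canopy closure = covered points / total points * 100
Closure = 173 / 203 * 100
Closure = 0.8522 * 100 = 85.2%

85.2


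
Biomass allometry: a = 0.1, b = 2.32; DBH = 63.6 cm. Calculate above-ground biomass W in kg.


Formula: W = a * DBH^b  (allometric power law)
DBH^b = 63.6^2.32 = 15276.3819
W = 0.1 * 15276.3819 = 1527.6 kg

1527.6


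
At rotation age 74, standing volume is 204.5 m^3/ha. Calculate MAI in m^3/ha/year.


Formula: MAI = Total Volume / Stand Age
MAI = 204.5 m^3/ha / 74 years
MAI = 2.76 m^3/ha/year

2.76


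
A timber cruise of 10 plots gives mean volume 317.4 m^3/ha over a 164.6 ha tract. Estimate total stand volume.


Formula: Total Volume = Mean Volume per ha * Total Area
Total Volume = 317.4 m^3/ha * 164.6 ha
Total Volume = 52244 m^3

52244


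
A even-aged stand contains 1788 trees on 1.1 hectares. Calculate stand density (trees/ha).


Formula: Stand Density = N_trees / Area_ha
Density = 1788 trees / 1.1 ha
Density = 1625 trees/ha

1625


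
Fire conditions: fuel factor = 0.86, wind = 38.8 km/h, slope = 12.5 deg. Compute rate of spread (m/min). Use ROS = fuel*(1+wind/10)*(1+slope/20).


Formula: ROS = fuel * (1 + wind/10) * (1 + slope/20)
Wind factor = 1 + 38.8/10 = 4.88
Slope factor = 1 + 12.5/20 = 1.625
ROS = 0.86 * 4.88 * 1.625 = 6.82 m/min

6.82


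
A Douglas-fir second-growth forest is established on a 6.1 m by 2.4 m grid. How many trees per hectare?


Formula: TPH = 10000 m^2/ha / (spacing_x * spacing_y)
Area per tree = 6.1 m * 2.4 m = 14.64 m^2
TPH = 10000 / 14.64 = 683 trees/ha

683


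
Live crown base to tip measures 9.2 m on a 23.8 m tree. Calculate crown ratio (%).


Formula: Crown Ratio = (Crown Length / Total Height) * 100
CR = (9.2 m / 23.8 m) * 100
CR = 0.3866 * 100 = 38.7%

38.7


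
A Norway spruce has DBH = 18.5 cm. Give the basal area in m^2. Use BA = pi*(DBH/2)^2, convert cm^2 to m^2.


Formula: BA = pi * (DBH/2)^2 / 10000  (cm^2 to m^2)
Radius = DBH/2 = 18.5/2 = 9.25 cm
BA = pi * 9.25^2 / 10000
   = 268.8025 cm^2 / 10000
   = 0.0269 m^2

0.0269


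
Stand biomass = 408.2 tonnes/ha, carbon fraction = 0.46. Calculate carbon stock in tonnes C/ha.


Formula: Carbon Stock = Biomass * Carbon Fraction
C = 408.2 t/ha * 0.46
C = 187.8 t C/ha

187.8


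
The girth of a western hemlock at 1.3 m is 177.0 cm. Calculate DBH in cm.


Formula: DBH = C / pi
DBH = 177.0 / pi
pi = 3.14159...
DBH = 56.3 cm

56.3


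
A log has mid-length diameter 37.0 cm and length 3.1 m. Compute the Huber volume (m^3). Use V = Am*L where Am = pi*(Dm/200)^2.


Huber: V = Am * L,  Am = pi*(Dm/200)^2
Am = pi*(37.0/200)^2 = 0.107521 m^2
V = 0.107521*3.1 = 0.3333 m^3

0.3333


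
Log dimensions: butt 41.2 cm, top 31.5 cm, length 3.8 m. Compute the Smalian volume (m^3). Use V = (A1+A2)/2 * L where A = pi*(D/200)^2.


Smalian: V = (A1 + A2)/2 * L,  A = pi*(D/200)^2
A1 = pi*(41.2/200)^2 = 0.133317 m^2
A2 = pi*(31.5/200)^2 = 0.077931 m^2
V = (0.133317+0.077931)/2*3.8 = 0.4014 m^3

0.4014


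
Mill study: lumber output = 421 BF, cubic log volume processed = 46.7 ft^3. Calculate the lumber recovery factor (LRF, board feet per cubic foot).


Formula: LRF = Lumber Output (BF) / Log Input (ft^3)
LRF = 421 BF / 46.7 ft^3
LRF = 9.01 BF/ft^3

9.01


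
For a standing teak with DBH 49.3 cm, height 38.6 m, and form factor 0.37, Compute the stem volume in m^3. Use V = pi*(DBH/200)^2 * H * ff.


Formula: V = pi * (DBH/200)^2 * H * ff
Radius = DBH/200 = 49.3/200 = 0.2465 m
Radius^2 = 0.2465^2 = 0.06076225 m^2
V = pi * 0.06076225 * 38.6 * 0.37
V = 2.726 m^3

2.726


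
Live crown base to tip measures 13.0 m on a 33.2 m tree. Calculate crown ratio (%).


Formula: Crown Ratio = (Crown Length / Total Height) * 100
CR = (13.0 m / 33.2 m) * 100
CR = 0.3916 * 100 = 39.2%

39.2


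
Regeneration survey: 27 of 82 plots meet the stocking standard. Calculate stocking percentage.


Formula: Stocking % = stocked plots / total plots * 100
Stocking = 27 / 82 * 100
Stocking = 0.3293 * 100 = 32.9%

32.9


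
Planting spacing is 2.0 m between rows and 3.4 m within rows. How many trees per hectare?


Formula: TPH = 10000 m^2/ha / (spacing_x * spacing_y)
Area per tree = 2.0 m * 3.4 m = 6.8 m^2
TPH = 10000 / 6.8 = 1471 trees/ha

1471


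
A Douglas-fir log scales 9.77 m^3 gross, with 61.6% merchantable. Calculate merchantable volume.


Formula: MV = V_total * (merchantable_pct / 100)
Merchantable fraction = 61.6% / 100 = 0.616
MV = 9.77 m^3 * 0.616 = 6.018 m^3

6.018


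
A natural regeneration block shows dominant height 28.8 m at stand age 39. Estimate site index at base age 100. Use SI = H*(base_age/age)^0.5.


Formula: SI = H_dom * (base_age / age)^0.5
Age ratio = 100 / 39 = 2.5641
sqrt(age_ratio) = 1.60128
SI = 28.8 * 1.60128 = 46.1 m

46.1


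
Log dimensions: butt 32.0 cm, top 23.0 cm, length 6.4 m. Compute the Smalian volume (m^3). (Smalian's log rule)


Smalian: V = (A1 + A2)/2 * L,  A = pi*(D/200)^2
A1 = pi*(32.0/200)^2 = 0.080425 m^2
A2 = pi*(23.0/200)^2 = 0.041548 m^2
V = (0.080425+0.041548)/2*6.4 = 0.3903 m^3

0.3903


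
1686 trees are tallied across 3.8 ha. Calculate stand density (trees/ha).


Formula: Stand Density = N_trees / Area_ha
Density = 1686 trees / 3.8 ha
Density = 444 trees/ha

444


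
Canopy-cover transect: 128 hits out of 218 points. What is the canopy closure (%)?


Formula: Canopy closure = covered points / total points * 100
Closure = 128 / 218 * 100
Closure = 0.5872 * 100 = 58.7%

58.7


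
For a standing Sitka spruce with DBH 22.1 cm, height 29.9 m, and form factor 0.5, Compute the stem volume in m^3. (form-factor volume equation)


Formula: V = pi * (DBH/200)^2 * H * ff
Radius = DBH/200 = 22.1/200 = 0.1105 m
Radius^2 = 0.1105^2 = 0.01221025 m^2
V = pi * 0.01221025 * 29.9 * 0.5
V = 0.573 m^3

0.573


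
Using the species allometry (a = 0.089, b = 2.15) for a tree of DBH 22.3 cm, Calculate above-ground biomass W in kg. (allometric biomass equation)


Formula: W = a * DBH^b  (allometric power law)
DBH^b = 22.3^2.15 = 792.2376
W = 0.089 * 792.2376 = 70.5 kg

70.5


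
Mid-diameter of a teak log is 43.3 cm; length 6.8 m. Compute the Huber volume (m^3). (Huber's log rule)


Huber: V = Am * L,  Am = pi*(Dm/200)^2
Am = pi*(43.3/200)^2 = 0.147254 m^2
V = 0.147254*6.8 = 1.0013 m^3

1.0013


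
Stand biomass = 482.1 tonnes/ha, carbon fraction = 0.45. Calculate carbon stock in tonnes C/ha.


Formula: Carbon Stock = Biomass * Carbon Fraction
C = 482.1 t/ha * 0.45
C = 216.9 t C/ha

216.9


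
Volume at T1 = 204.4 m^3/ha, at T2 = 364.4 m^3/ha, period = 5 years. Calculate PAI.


Formula: PAI = (V_T2 - V_T1) / (T2 - T1)
Volume increment = 364.4 - 204.4 = 160.0 m^3/ha
PAI = 160.0 / 5 = 32.0 m^3/ha/year

32.0


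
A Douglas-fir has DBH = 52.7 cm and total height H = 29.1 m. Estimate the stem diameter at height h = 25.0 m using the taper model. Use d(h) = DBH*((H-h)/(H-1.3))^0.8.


Taper: d(h) = DBH * ((H - h) / (H - 1.3))^0.8
Numerator = H - h = 29.1 - 25.0 = 4.1 m
Denominator = H - 1.3 = 29.1 - 1.3 = 27.8 m
Ratio = 4.1 / 27.8 = 0.14748
d = 52.7 * 0.14748^0.8 = 11.4 cm

11.4


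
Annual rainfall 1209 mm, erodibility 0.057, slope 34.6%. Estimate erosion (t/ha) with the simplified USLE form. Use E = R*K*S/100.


Formula: E = R * K * S / 100  (simplified USLE)
R * K = 1209 * 0.057 = 68.913
E = 68.913 * 34.6 / 100 = 23.84 t/ha

23.84


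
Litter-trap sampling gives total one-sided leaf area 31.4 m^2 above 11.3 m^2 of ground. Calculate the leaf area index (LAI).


Formula: LAI = total leaf area / ground area  (dimensionless)
LAI = 31.4 m^2 / 11.3 m^2
LAI = 2.78

2.78


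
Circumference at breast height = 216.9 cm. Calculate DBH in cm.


Formula: DBH = C / pi
DBH = 216.9 / pi
pi = 3.14159...
DBH = 69.0 cm

69.0


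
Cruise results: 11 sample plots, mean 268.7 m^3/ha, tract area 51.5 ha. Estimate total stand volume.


Formula: Total Volume = Mean Volume per ha * Total Area
Total Volume = 268.7 m^3/ha * 51.5 ha
Total Volume = 13838 m^3

13838


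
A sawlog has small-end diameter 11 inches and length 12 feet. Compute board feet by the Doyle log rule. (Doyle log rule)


Doyle: BF = (D - 4)^2 * L / 16
Adjusted diameter = 11 - 4 = 7 in
(D-4)^2 = 7^2 = 49
BF = 49 * 12 / 16 = 37 BF

37


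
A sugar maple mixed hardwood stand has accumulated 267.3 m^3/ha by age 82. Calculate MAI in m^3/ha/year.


Formula: MAI = Total Volume / Stand Age
MAI = 267.3 m^3/ha / 82 years
MAI = 3.26 m^3/ha/year

3.26


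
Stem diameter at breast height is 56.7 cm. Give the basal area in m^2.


Formula: BA = pi * (DBH/2)^2 / 10000  (cm^2 to m^2)
Radius = DBH/2 = 56.7/2 = 28.35 cm
BA = pi * 28.35^2 / 10000
   = 2524.9687 cm^2 / 10000
   = 0.2525 m^2

0.2525


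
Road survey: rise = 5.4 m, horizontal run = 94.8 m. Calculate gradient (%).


Formula: Gradient = rise / run * 100
Gradient = 5.4 / 94.8 * 100 = 5.7%

5.7


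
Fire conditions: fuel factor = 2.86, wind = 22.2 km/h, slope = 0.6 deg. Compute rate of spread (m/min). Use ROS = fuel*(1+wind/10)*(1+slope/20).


Formula: ROS = fuel * (1 + wind/10) * (1 + slope/20)
Wind factor = 1 + 22.2/10 = 3.22
Slope factor = 1 + 0.6/20 = 1.03
ROS = 2.86 * 3.22 * 1.03 = 9.49 m/min

9.49


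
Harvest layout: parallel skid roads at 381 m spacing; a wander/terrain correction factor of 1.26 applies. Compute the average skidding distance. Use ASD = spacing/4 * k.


Formula: ASD = (spacing / 4) * correction
Uncorrected distance = spacing / 4 = 381 / 4 = 95.25 m
ASD = 95.25 * 1.26 = 120 m

120


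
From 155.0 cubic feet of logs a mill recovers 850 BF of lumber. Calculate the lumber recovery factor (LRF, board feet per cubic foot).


Formula: LRF = Lumber Output (BF) / Log Input (ft^3)
LRF = 850 BF / 155.0 ft^3
LRF = 5.48 BF/ft^3

5.48


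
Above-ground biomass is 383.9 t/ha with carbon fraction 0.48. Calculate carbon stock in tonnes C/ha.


Formula: Carbon Stock = Biomass * Carbon Fraction
C = 383.9 t/ha * 0.48
C = 184.3 t C/ha

184.3


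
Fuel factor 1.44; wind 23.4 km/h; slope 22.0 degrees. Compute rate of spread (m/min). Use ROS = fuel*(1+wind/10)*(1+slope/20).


Formula: ROS = fuel * (1 + wind/10) * (1 + slope/20)
Wind factor = 1 + 23.4/10 = 3.34
Slope factor = 1 + 22.0/20 = 2.1
ROS = 1.44 * 3.34 * 2.1 = 10.1 m/min

10.1


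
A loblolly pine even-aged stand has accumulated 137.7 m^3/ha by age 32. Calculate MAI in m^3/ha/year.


Formula: MAI = Total Volume / Stand Age
MAI = 137.7 m^3/ha / 32 years
MAI = 4.3 m^3/ha/year

4.3


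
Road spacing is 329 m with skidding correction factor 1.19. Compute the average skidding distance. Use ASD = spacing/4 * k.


Formula: ASD = (spacing / 4) * correction
Uncorrected distance = spacing / 4 = 329 / 4 = 82.25 m
ASD = 82.25 * 1.19 = 98 m

98


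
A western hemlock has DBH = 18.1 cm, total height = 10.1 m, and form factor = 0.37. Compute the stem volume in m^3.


Formula: V = pi * (DBH/200)^2 * H * ff
Radius = DBH/200 = 18.1/200 = 0.0905 m
Radius^2 = 0.0905^2 = 0.00819025 m^2
V = pi * 0.00819025 * 10.1 * 0.37
V = 0.096 m^3

0.096


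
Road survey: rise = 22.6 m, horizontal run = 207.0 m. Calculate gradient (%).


Formula: Gradient = rise / run * 100
Gradient = 22.6 / 207.0 * 100 = 10.9%

10.9


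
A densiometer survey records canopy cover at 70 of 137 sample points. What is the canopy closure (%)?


Formula: Canopy closure = covered points / total points * 100
Closure = 70 / 137 * 100
Closure = 0.5109 * 100 = 51.1%

51.1


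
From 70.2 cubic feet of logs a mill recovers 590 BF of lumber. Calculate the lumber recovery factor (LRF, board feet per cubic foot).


Formula: LRF = Lumber Output (BF) / Log Input (ft^3)
LRF = 590 BF / 70.2 ft^3
LRF = 8.4 BF/ft^3

8.4


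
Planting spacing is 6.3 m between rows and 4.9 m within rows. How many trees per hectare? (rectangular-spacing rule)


Formula: TPH = 10000 m^2/ha / (spacing_x * spacing_y)
Area per tree = 6.3 m * 4.9 m = 30.87 m^2
TPH = 10000 / 30.87 = 324 trees/ha

324


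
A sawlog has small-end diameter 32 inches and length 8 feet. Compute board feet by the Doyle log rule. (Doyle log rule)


Doyle: BF = (D - 4)^2 * L / 16
Adjusted diameter = 32 - 4 = 28 in
(D-4)^2 = 28^2 = 784
BF = 784 * 8 / 16 = 392 BF

392


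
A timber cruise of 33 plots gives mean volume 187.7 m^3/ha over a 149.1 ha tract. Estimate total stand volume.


Formula: Total Volume = Mean Volume per ha * Total Area
Total Volume = 187.7 m^3/ha * 149.1 ha
Total Volume = 27986 m^3

27986


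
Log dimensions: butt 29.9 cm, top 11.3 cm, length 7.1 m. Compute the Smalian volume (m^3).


Smalian: V = (A1 + A2)/2 * L,  A = pi*(D/200)^2
A1 = pi*(29.9/200)^2 = 0.070215 m^2
A2 = pi*(11.3/200)^2 = 0.010029 m^2
V = (0.070215+0.010029)/2*7.1 = 0.2849 m^3

0.2849


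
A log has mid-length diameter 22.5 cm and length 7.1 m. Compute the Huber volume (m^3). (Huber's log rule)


Huber: V = Am * L,  Am = pi*(Dm/200)^2
Am = pi*(22.5/200)^2 = 0.039761 m^2
V = 0.039761*7.1 = 0.2823 m^3

0.2823


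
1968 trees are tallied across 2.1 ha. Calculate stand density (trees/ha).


Formula: Stand Density = N_trees / Area_ha
Density = 1968 trees / 2.1 ha
Density = 937 trees/ha

937


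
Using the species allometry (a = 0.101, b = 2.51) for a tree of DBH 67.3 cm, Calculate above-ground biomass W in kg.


Formula: W = a * DBH^b  (allometric power law)
DBH^b = 67.3^2.51 = 38754.1139
W = 0.101 * 38754.1139 = 3914.2 kg

3914.2


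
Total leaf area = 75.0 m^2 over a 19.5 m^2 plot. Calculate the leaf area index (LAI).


Formula: LAI = total leaf area / ground area  (dimensionless)
LAI = 75.0 m^2 / 19.5 m^2
LAI = 3.85

3.85


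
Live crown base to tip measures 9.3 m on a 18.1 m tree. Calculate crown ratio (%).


Formula: Crown Ratio = (Crown Length / Total Height) * 100
CR = (9.3 m / 18.1 m) * 100
CR = 0.5138 * 100 = 51.4%

51.4


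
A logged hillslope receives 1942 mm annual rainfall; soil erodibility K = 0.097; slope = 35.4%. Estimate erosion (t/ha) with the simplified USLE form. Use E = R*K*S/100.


Formula: E = R * K * S / 100  (simplified USLE)
R * K = 1942 * 0.097 = 188.374
E = 188.374 * 35.4 / 100 = 66.68 t/ha

66.68


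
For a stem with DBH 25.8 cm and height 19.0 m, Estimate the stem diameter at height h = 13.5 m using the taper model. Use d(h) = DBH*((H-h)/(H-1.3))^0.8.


Taper: d(h) = DBH * ((H - h) / (H - 1.3))^0.8
Numerator = H - h = 19.0 - 13.5 = 5.5 m
Denominator = H - 1.3 = 19.0 - 1.3 = 17.7 m
Ratio = 5.5 / 17.7 = 0.31073
d = 25.8 * 0.31073^0.8 = 10.1 cm

10.1


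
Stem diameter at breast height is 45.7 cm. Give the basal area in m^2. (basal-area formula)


Formula: BA = pi * (DBH/2)^2 / 10000  (cm^2 to m^2)
Radius = DBH/2 = 45.7/2 = 22.85 cm
BA = pi * 22.85^2 / 10000
   = 1640.2962 cm^2 / 10000
   = 0.164 m^2

0.164


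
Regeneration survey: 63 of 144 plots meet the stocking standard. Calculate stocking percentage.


Formula: Stocking % = stocked plots / total plots * 100
Stocking = 63 / 144 * 100
Stocking = 0.4375 * 100 = 43.8%

43.8


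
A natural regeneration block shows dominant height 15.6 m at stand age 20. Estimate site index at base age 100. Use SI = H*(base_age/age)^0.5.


Formula: SI = H_dom * (base_age / age)^0.5
Age ratio = 100 / 20 = 5.0
sqrt(age_ratio) = 2.23607
SI = 15.6 * 2.23607 = 34.9 m

34.9


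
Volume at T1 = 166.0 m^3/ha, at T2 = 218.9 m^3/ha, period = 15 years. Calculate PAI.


Formula: PAI = (V_T2 - V_T1) / (T2 - T1)
Volume increment = 218.9 - 166.0 = 52.9 m^3/ha
PAI = 52.9 / 15 = 3.53 m^3/ha/year

3.53


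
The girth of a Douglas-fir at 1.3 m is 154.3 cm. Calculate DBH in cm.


Formula: DBH = C / pi
DBH = 154.3 / pi
pi = 3.14159...
DBH = 49.1 cm

49.1


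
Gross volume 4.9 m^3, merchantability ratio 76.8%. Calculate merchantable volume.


Formula: MV = V_total * (merchantable_pct / 100)
Merchantable fraction = 76.8% / 100 = 0.768
MV = 4.9 m^3 * 0.768 = 3.763 m^3

3.763


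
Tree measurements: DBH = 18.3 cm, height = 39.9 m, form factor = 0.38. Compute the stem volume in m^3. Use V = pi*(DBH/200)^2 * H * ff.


Formula: V = pi * (DBH/200)^2 * H * ff
Radius = DBH/200 = 18.3/200 = 0.0915 m
Radius^2 = 0.0915^2 = 0.00837225 m^2
V = pi * 0.00837225 * 39.9 * 0.38
V = 0.399 m^3

0.399


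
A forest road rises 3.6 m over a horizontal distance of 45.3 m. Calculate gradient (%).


Formula: Gradient = rise / run * 100
Gradient = 3.6 / 45.3 * 100 = 7.9%

7.9


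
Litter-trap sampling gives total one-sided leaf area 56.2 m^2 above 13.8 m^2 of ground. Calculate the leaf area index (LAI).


Formula: LAI = total leaf area / ground area  (dimensionless)
LAI = 56.2 m^2 / 13.8 m^2
LAI = 4.07

4.07


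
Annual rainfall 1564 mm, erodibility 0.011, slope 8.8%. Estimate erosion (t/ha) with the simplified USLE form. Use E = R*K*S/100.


Formula: E = R * K * S / 100  (simplified USLE)
R * K = 1564 * 0.011 = 17.204
E = 17.204 * 8.8 / 100 = 1.51 t/ha

1.51


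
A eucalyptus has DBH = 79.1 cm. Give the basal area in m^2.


Formula: BA = pi * (DBH/2)^2 / 10000  (cm^2 to m^2)
Radius = DBH/2 = 79.1/2 = 39.55 cm
BA = pi * 39.55^2 / 10000
   = 4914.0871 cm^2 / 10000
   = 0.4914 m^2

0.4914


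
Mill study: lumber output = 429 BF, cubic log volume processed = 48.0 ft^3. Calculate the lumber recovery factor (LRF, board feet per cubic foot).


Formula: LRF = Lumber Output (BF) / Log Input (ft^3)
LRF = 429 BF / 48.0 ft^3
LRF = 8.94 BF/ft^3

8.94


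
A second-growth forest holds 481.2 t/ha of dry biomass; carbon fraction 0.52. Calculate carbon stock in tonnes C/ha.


Formula: Carbon Stock = Biomass * Carbon Fraction
C = 481.2 t/ha * 0.52
C = 250.2 t C/ha

250.2


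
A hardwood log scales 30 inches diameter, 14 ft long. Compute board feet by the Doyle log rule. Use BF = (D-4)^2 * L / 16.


Doyle: BF = (D - 4)^2 * L / 16
Adjusted diameter = 30 - 4 = 26 in
(D-4)^2 = 26^2 = 676
BF = 676 * 14 / 16 = 592 BF

592


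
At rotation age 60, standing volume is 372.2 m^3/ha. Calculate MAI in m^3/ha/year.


Formula: MAI = Total Volume / Stand Age
MAI = 372.2 m^3/ha / 60 years
MAI = 6.2 m^3/ha/year

6.2


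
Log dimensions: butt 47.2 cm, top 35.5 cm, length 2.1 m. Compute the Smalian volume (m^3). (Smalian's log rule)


Smalian: V = (A1 + A2)/2 * L,  A = pi*(D/200)^2
A1 = pi*(47.2/200)^2 = 0.174974 m^2
A2 = pi*(35.5/200)^2 = 0.09898 m^2
V = (0.174974+0.09898)/2*2.1 = 0.2877 m^3

0.2877


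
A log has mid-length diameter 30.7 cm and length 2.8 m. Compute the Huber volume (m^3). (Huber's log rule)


Huber: V = Am * L,  Am = pi*(Dm/200)^2
Am = pi*(30.7/200)^2 = 0.074023 m^2
V = 0.074023*2.8 = 0.2073 m^3

0.2073


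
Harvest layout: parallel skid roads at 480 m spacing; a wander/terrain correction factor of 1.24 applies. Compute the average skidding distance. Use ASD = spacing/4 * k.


Formula: ASD = (spacing / 4) * correction
Uncorrected distance = spacing / 4 = 480 / 4 = 120 m
ASD = 120 * 1.24 = 149 m

149


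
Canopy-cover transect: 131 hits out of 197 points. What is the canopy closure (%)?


Formula: Canopy closure = covered points / total points * 100
Closure = 131 / 197 * 100
Closure = 0.665 * 100 = 66.5%

66.5


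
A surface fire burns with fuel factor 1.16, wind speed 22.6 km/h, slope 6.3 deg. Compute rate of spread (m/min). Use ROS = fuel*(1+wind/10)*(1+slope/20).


Formula: ROS = fuel * (1 + wind/10) * (1 + slope/20)
Wind factor = 1 + 22.6/10 = 3.26
Slope factor = 1 + 6.3/20 = 1.315
ROS = 1.16 * 3.26 * 1.315 = 4.97 m/min

4.97


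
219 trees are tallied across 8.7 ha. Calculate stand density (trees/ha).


Formula: Stand Density = N_trees / Area_ha
Density = 219 trees / 8.7 ha
Density = 25 trees/ha

25


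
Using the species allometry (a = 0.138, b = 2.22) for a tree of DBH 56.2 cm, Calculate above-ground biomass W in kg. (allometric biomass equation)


Formula: W = a * DBH^b  (allometric power law)
DBH^b = 56.2^2.22 = 7663.2787
W = 0.138 * 7663.2787 = 1057.5 kg

1057.5


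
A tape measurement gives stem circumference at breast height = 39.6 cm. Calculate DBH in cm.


Formula: DBH = C / pi
DBH = 39.6 / pi
pi = 3.14159...
DBH = 12.6 cm

12.6


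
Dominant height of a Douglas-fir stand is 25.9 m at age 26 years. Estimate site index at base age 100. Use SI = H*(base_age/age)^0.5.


Formula: SI = H_dom * (base_age / age)^0.5
Age ratio = 100 / 26 = 3.84615
sqrt(age_ratio) = 1.96116
SI = 25.9 * 1.96116 = 50.8 m

50.8


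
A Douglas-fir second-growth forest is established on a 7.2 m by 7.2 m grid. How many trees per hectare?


Formula: TPH = 10000 m^2/ha / (spacing_x * spacing_y)
Area per tree = 7.2 m * 7.2 m = 51.84 m^2
TPH = 10000 / 51.84 = 193 trees/ha

193
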